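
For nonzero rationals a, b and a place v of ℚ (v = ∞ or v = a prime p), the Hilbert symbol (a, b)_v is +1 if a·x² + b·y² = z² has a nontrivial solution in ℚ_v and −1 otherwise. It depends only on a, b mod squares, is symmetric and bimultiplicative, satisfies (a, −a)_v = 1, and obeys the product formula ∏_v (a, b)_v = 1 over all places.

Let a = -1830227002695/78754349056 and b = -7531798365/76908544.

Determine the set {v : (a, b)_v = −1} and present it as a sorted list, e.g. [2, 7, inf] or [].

[2, 5, 17, inf]

(a, b) ≡ (-15470, -46410) mod (ℚ^×)²; places V = {2, 3, 5, 7, 13, 17, 29, 47, ∞}.
(a,b)_47: α=-2, u≡46; β=-2, v≡13 (mod 47); (46|47)=-1, (13|47)=-1; sign (−1)^0·-1^-2·-1^-2 = +1.
(a,b)_2: α=-21, β=-11; u≡1, v≡3 (mod 8); ε(u)ε(v)=0·1, αω(v)=-21·1, βω(u)=-11·0; sum ≡ 1  ⇒  -1.
(a,b)_17: α=-1, u≡15; β=-1, v≡12 (mod 17); (15|17)=+1, (12|17)=-1; sign (−1)^0·+1^-1·-1^-1 = -1.
(a,b)_29: α=2, u≡25; β=2, v≡2 (mod 29); (25|29)=+1, (2|29)=-1; sign (−1)^0·+1^2·-1^2 = +1.
(a,b)_∞: sgn(-15470)=−, sgn(-46410)=−, so -1.
(a,b)_7: α=1, u≡2; β=1, v≡5 (mod 7); (2|7)=+1, (5|7)=-1; sign (−1)^1·+1^1·-1^1 = +1.
(a,b)_3: α=14, u≡1; β=9, v≡1 (mod 3); (1|3)=+1, (1|3)=+1; sign (−1)^0·+1^9·+1^14 = +1.
(a,b)_5: α=1, u≡1; β=1, v≡3 (mod 5); (1|5)=+1, (3|5)=-1; sign (−1)^0·+1^1·-1^1 = -1.
(a,b)_13: α=1, u≡2; β=1, v≡8 (mod 13); (2|13)=-1, (8|13)=-1; sign (−1)^0·-1^1·-1^1 = +1.
Ram(-15470, -46410) = {2, 5, 17, ∞}; no ℚ_2-point on the conic.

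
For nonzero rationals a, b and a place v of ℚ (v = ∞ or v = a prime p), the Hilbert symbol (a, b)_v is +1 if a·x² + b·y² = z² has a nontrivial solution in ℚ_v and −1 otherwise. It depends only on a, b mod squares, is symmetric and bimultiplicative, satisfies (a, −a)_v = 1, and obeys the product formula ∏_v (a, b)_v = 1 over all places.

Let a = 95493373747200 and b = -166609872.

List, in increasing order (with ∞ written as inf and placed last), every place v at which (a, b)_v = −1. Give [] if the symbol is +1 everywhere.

[]

(a, b) ≡ (638, -128557) mod (ℚ^×)²; places V = {2, 3, 5, 11, 13, 29, 31, ∞}.
(a,b)_3: α=2, u≡2; β=4, v≡2 (mod 3); (2|3)=-1, (2|3)=-1; sign (−1)^0·-1^4·-1^2 = +1.
(a,b)_29: α=1, u≡13; β=1, v≡22 (mod 29); (13|29)=+1, (22|29)=+1; sign (−1)^0·+1^1·+1^1 = +1.
(a,b)_2: α=13, β=4; u≡7, v≡3 (mod 8); ε(u)ε(v)=1·1, αω(v)=13·1, βω(u)=4·0; sum ≡ 0  ⇒  +1.
(a,b)_5: α=2, u≡3; β=0, v≡3 (mod 5); (3|5)=-1, (3|5)=-1; sign (−1)^0·-1^0·-1^2 = +1.
(a,b)_13: α=2, u≡9; β=1, v≡10 (mod 13); (9|13)=+1, (10|13)=+1; sign (−1)^0·+1^1·+1^2 = +1.
(a,b)_∞: sgn(638)=+, sgn(-128557)=−, so +1.
(a,b)_31: α=2, u≡4; β=1, v≡20 (mod 31); (4|31)=+1, (20|31)=+1; sign (−1)^0·+1^1·+1^2 = +1.
(a,b)_11: α=1, u≡3; β=1, v≡10 (mod 11); (3|11)=+1, (10|11)=-1; sign (−1)^1·+1^1·-1^1 = +1.
Ram(a, b) = ∅: the form 638·x² + -128557·y² − z² is isotropic over every ℚ_v, so by Hasse–Minkowski it is isotropic over ℚ.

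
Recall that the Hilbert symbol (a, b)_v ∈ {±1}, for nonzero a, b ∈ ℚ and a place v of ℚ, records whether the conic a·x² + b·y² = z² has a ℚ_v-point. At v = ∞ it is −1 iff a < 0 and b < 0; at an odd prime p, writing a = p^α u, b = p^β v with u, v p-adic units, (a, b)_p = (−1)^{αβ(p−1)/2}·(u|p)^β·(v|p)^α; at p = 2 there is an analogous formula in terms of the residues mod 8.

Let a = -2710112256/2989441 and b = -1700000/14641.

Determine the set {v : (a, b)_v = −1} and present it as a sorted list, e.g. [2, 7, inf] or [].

[17, inf]

Mod squares: a ≡ -34, b ≡ -170. Check v ∈ {∞, 2, 3, 5, 7, 11, 13, 17, 19, 31}.
v=31: a=31^2·(≡2), b=31^0·(≡1) mod 31; (2|31)=+1, (1|31)=+1; (−1)^{2·0·15}·(+1)^0·(+1)^2 = +1.
v=13: a=13^-2·(≡5), b=13^0·(≡12) mod 13; (5|13)=-1, (12|13)=+1; (−1)^{-2·0·6}·(-1)^0·(+1)^-2 = +1.
v=11: a=11^0·(≡7), b=11^-4·(≡6) mod 11; (7|11)=-1, (6|11)=-1; (−1)^{0·-4·5}·(-1)^-4·(-1)^0 = +1.
v=3: a=3^4·(≡2), b=3^0·(≡1) mod 3; (2|3)=-1, (1|3)=+1; (−1)^{4·0·1}·(-1)^0·(+1)^4 = +1.
v=7: a=7^-2·(≡4), b=7^0·(≡5) mod 7; (4|7)=+1, (5|7)=-1; (−1)^{-2·0·3}·(+1)^0·(-1)^-2 = +1.
v=5: a=5^0·(≡4), b=5^5·(≡1) mod 5; (4|5)=+1, (1|5)=+1; (−1)^{0·5·2}·(+1)^5·(+1)^0 = +1.
v=2: v_2(a)=11, v_2(b)=5; units ≡ 7, 3 (mod 8); ε·ε+αω+βω = 1·1+11·1+5·0 ≡ 0  ⇒  (a,b)_2 = +1.
v=∞: -34 < 0 and -170 < 0  ⇒  (a,b)_∞ = -1.
v=17: a=17^1·(≡2), b=17^1·(≡7) mod 17; (2|17)=+1, (7|17)=-1; (−1)^{1·1·8}·(+1)^1·(-1)^1 = -1.
v=19: a=19^-2·(≡1), b=19^0·(≡4) mod 19; (1|19)=+1, (4|19)=+1; (−1)^{-2·0·9}·(+1)^0·(+1)^-2 = +1.
(-34, -170 / ℚ) ramifies at {17, ∞}: a division algebra.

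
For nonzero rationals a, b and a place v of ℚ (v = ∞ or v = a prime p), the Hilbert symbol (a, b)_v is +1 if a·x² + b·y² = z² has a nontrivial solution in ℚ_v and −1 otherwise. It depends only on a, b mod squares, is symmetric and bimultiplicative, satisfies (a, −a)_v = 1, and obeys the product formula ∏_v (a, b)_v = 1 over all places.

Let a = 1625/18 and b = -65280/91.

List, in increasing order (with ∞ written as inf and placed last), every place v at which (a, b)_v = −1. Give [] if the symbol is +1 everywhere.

[2, 17]

Mod squares: a ≡ 130, b ≡ -23205. Check v ∈ {∞, 2, 3, 5, 7, 13, 17}.
v=∞: 130 > 0 and -23205 < 0  ⇒  (a,b)_∞ = +1.
v=2: v_2(a)=-1, v_2(b)=8; units ≡ 1, 3 (mod 8); ε·ε+αω+βω = 0·1+-1·1+8·0 ≡ 1  ⇒  (a,b)_2 = -1.
v=13: a=13^1·(≡12), b=13^-1·(≡12) mod 13; (12|13)=+1, (12|13)=+1; (−1)^{1·-1·6}·(+1)^-1·(+1)^1 = +1.
v=5: a=5^3·(≡1), b=5^1·(≡4) mod 5; (1|5)=+1, (4|5)=+1; (−1)^{3·1·2}·(+1)^1·(+1)^3 = +1.
v=7: a=7^0·(≡2), b=7^-1·(≡5) mod 7; (2|7)=+1, (5|7)=-1; (−1)^{0·-1·3}·(+1)^-1·(-1)^0 = +1.
v=3: a=3^-2·(≡1), b=3^1·(≡2) mod 3; (1|3)=+1, (2|3)=-1; (−1)^{-2·1·1}·(+1)^1·(-1)^-2 = +1.
v=17: a=17^0·(≡10), b=17^1·(≡6) mod 17; (10|17)=-1, (6|17)=-1; (−1)^{0·1·8}·(-1)^1·(-1)^0 = -1.
(130, -23205 / ℚ) ramifies at {2, 17}: a division algebra.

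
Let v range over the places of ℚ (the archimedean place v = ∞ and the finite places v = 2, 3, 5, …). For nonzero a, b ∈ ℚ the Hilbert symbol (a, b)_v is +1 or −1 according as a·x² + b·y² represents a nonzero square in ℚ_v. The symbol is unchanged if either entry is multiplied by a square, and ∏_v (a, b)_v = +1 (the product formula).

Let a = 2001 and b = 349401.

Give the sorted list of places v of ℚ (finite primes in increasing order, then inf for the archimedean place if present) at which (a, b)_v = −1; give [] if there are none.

[3, 31]

(a, b) ≡ (2001, 1209) mod (ℚ^×)²; places V = {2, 3, 13, 17, 23, 29, 31, ∞}.
(a,b)_13: α=0, u≡12; β=1, v≡6 (mod 13); (12|13)=+1, (6|13)=-1; sign (−1)^0·+1^1·-1^0 = +1.
(a,b)_∞: sgn(2001)=+, sgn(1209)=+, so +1.
(a,b)_17: α=0, u≡12; β=2, v≡2 (mod 17); (12|17)=-1, (2|17)=+1; sign (−1)^0·-1^2·+1^0 = +1.
(a,b)_29: α=1, u≡11; β=0, v≡9 (mod 29); (11|29)=-1, (9|29)=+1; sign (−1)^0·-1^0·+1^1 = +1.
(a,b)_3: α=1, u≡1; β=1, v≡1 (mod 3); (1|3)=+1, (1|3)=+1; sign (−1)^1·+1^1·+1^1 = -1.
(a,b)_31: α=0, u≡17; β=1, v≡18 (mod 31); (17|31)=-1, (18|31)=+1; sign (−1)^0·-1^1·+1^0 = -1.
(a,b)_23: α=1, u≡18; β=0, v≡8 (mod 23); (18|23)=+1, (8|23)=+1; sign (−1)^0·+1^0·+1^1 = +1.
(a,b)_2: α=0, β=0; u≡1, v≡1 (mod 8); ε(u)ε(v)=0·0, αω(v)=0·0, βω(u)=0·0; sum ≡ 0  ⇒  +1.
Ram(2001, 1209) = {3, 31}; no ℚ_3-point on the conic.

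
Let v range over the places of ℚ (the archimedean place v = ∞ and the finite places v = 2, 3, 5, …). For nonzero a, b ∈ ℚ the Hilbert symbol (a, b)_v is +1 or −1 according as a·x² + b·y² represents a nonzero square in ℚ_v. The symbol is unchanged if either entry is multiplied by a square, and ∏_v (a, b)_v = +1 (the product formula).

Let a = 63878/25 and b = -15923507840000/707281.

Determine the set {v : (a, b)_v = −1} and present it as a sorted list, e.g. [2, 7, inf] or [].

[2, 41]

(a, b) ≡ (38, -41) mod (ℚ^×)²; places V = {2, 5, 19, 29, 41, ∞}.
(a,b)_2: α=1, β=10; u≡3, v≡7 (mod 8); ε(u)ε(v)=1·1, αω(v)=1·0, βω(u)=10·1; sum ≡ 1  ⇒  -1.
(a,b)_29: α=0, u≡24; β=-4, v≡18 (mod 29); (24|29)=+1, (18|29)=-1; sign (−1)^0·+1^-4·-1^0 = +1.
(a,b)_41: α=2, u≡13; β=3, v≡8 (mod 41); (13|41)=-1, (8|41)=+1; sign (−1)^0·-1^3·+1^2 = -1.
(a,b)_∞: sgn(38)=+, sgn(-41)=−, so +1.
(a,b)_5: α=-2, u≡3; β=4, v≡1 (mod 5); (3|5)=-1, (1|5)=+1; sign (−1)^0·-1^4·+1^-2 = +1.
(a,b)_19: α=1, u≡3; β=2, v≡1 (mod 19); (3|19)=-1, (1|19)=+1; sign (−1)^0·-1^2·+1^1 = +1.
|Ram(38, -41)| = 2, even; anisotropic at {2, 41}.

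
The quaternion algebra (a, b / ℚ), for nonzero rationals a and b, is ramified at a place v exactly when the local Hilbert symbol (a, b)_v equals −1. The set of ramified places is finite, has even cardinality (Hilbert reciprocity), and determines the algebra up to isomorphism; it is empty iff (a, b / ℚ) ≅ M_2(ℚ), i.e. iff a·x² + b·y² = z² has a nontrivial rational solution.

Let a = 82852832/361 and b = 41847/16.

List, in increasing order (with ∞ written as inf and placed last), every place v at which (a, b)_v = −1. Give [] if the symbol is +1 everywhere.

[2, 3]

(a, b) ≡ (62, 41847) mod (ℚ^×)²; places V = {2, 3, 13, 17, 19, 29, 31, 37, ∞}.
(a,b)_19: α=-2, u≡7; β=0, v≡16 (mod 19); (7|19)=+1, (16|19)=+1; sign (−1)^0·+1^0·+1^-2 = +1.
(a,b)_13: α=0, u≡1; β=1, v≡7 (mod 13); (1|13)=+1, (7|13)=-1; sign (−1)^0·+1^1·-1^0 = +1.
(a,b)_37: α=0, u≡34; β=1, v≡36 (mod 37); (34|37)=+1, (36|37)=+1; sign (−1)^0·+1^1·+1^0 = +1.
(a,b)_31: α=1, u≡5; β=0, v≡25 (mod 31); (5|31)=+1, (25|31)=+1; sign (−1)^0·+1^0·+1^1 = +1.
(a,b)_29: α=0, u≡25; β=1, v≡5 (mod 29); (25|29)=+1, (5|29)=+1; sign (−1)^0·+1^1·+1^0 = +1.
(a,b)_17: α=4, u≡10; β=0, v≡7 (mod 17); (10|17)=-1, (7|17)=-1; sign (−1)^0·-1^0·-1^4 = +1.
(a,b)_∞: sgn(62)=+, sgn(41847)=+, so +1.
(a,b)_2: α=5, β=-4; u≡7, v≡7 (mod 8); ε(u)ε(v)=1·1, αω(v)=5·0, βω(u)=-4·0; sum ≡ 1  ⇒  -1.
(a,b)_3: α=0, u≡2; β=1, v≡2 (mod 3); (2|3)=-1, (2|3)=-1; sign (−1)^0·-1^1·-1^0 = -1.
Ram(62, 41847) = {2, 3}; no ℚ_2-point on the conic.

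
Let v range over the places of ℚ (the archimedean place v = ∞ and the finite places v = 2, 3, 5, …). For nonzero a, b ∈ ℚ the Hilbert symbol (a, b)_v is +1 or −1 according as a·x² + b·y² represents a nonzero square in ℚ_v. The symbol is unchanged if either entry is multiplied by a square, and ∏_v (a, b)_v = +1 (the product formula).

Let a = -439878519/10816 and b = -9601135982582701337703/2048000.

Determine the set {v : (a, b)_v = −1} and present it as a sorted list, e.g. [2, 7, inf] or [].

[13, 19, 31, 41, 43, inf]

Mod squares: a ≡ -18791, b ≡ -2395835. Check v ∈ {∞, 2, 3, 5, 13, 17, 19, 23, 29, 31, 41, 43}.
v=23: a=23^1·(≡10), b=23^2·(≡1) mod 23; (10|23)=-1, (1|23)=+1; (−1)^{1·2·11}·(-1)^2·(+1)^1 = +1.
v=5: a=5^0·(≡1), b=5^-3·(≡3) mod 5; (1|5)=+1, (3|5)=-1; (−1)^{0·-3·2}·(+1)^-3·(-1)^0 = +1.
v=3: a=3^4·(≡1), b=3^10·(≡1) mod 3; (1|3)=+1, (1|3)=+1; (−1)^{4·10·1}·(+1)^10·(+1)^4 = +1.
v=29: a=29^0·(≡23), b=29^1·(≡7) mod 29; (23|29)=+1, (7|29)=+1; (−1)^{0·1·14}·(+1)^1·(+1)^0 = +1.
v=2: v_2(a)=-6, v_2(b)=-14; units ≡ 1, 5 (mod 8); ε·ε+αω+βω = 0·0+-6·1+-14·0 ≡ 0  ⇒  (a,b)_2 = +1.
v=19: a=19^1·(≡15), b=19^2·(≡3) mod 19; (15|19)=-1, (3|19)=-1; (−1)^{1·2·9}·(-1)^2·(-1)^1 = -1.
v=∞: -18791 < 0 and -2395835 < 0  ⇒  (a,b)_∞ = -1.
v=31: a=31^0·(≡17), b=31^3·(≡27) mod 31; (17|31)=-1, (27|31)=-1; (−1)^{0·3·15}·(-1)^3·(-1)^0 = -1.
v=13: a=13^-2·(≡2), b=13^1·(≡7) mod 13; (2|13)=-1, (7|13)=-1; (−1)^{-2·1·6}·(-1)^1·(-1)^-2 = -1.
v=41: a=41^0·(≡7), b=41^1·(≡25) mod 41; (7|41)=-1, (25|41)=+1; (−1)^{0·1·20}·(-1)^1·(+1)^0 = -1.
v=17: a=17^2·(≡6), b=17^0·(≡13) mod 17; (6|17)=-1, (13|17)=+1; (−1)^{2·0·8}·(-1)^0·(+1)^2 = +1.
v=43: a=43^1·(≡21), b=43^2·(≡8) mod 43; (21|43)=+1, (8|43)=-1; (−1)^{1·2·21}·(+1)^2·(-1)^1 = -1.
(-18791, -2395835 / ℚ) ramifies at {13, 19, 31, 41, 43, ∞}: a division algebra.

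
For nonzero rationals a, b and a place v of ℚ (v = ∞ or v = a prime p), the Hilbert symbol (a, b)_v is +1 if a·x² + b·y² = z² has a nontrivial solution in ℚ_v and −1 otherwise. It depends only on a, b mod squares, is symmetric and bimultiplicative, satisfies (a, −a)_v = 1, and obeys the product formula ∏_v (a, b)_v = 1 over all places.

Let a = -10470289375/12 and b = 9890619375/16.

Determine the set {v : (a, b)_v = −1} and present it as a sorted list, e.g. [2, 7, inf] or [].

[2, 13]

(a, b) ≡ (-21, 39) mod (ℚ^×)²; places V = {2, 3, 5, 7, 13, 17, ∞}.
(a,b)_5: α=4, u≡1; β=4, v≡1 (mod 5); (1|5)=+1, (1|5)=+1; sign (−1)^0·+1^4·+1^4 = +1.
(a,b)_13: α=2, u≡2; β=3, v≡9 (mod 13); (2|13)=-1, (9|13)=+1; sign (−1)^0·-1^3·+1^2 = -1.
(a,b)_7: α=3, u≡2; β=4, v≡4 (mod 7); (2|7)=+1, (4|7)=+1; sign (−1)^0·+1^4·+1^3 = +1.
(a,b)_17: α=2, u≡16; β=0, v≡5 (mod 17); (16|17)=+1, (5|17)=-1; sign (−1)^0·+1^0·-1^2 = +1.
(a,b)_3: α=-1, u≡2; β=1, v≡1 (mod 3); (2|3)=-1, (1|3)=+1; sign (−1)^1·-1^1·+1^-1 = +1.
(a,b)_2: α=-2, β=-4; u≡3, v≡7 (mod 8); ε(u)ε(v)=1·1, αω(v)=-2·0, βω(u)=-4·1; sum ≡ 1  ⇒  -1.
(a,b)_∞: sgn(-21)=−, sgn(39)=+, so +1.
(-21, 39 / ℚ) ramifies at {2, 13}: a division algebra.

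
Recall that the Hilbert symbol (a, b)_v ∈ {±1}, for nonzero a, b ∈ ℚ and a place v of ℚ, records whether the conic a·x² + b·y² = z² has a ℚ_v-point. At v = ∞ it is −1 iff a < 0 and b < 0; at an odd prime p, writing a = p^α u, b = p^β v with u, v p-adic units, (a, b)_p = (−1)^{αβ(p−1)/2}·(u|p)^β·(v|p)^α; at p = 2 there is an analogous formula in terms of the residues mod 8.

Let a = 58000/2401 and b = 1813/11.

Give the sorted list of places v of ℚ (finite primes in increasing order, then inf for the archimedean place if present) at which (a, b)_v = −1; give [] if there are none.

[5, 11]

(a, b) ≡ (145, 407) mod (ℚ^×)²; places V = {2, 5, 7, 11, 29, 37, ∞}.
(a,b)_5: α=3, u≡4; β=0, v≡3 (mod 5); (4|5)=+1, (3|5)=-1; sign (−1)^0·+1^0·-1^3 = -1.
(a,b)_37: α=0, u≡4; β=1, v≡28 (mod 37); (4|37)=+1, (28|37)=+1; sign (−1)^0·+1^1·+1^0 = +1.
(a,b)_∞: sgn(145)=+, sgn(407)=+, so +1.
(a,b)_29: α=1, u≡5; β=0, v≡4 (mod 29); (5|29)=+1, (4|29)=+1; sign (−1)^0·+1^0·+1^1 = +1.
(a,b)_2: α=4, β=0; u≡1, v≡7 (mod 8); ε(u)ε(v)=0·1, αω(v)=4·0, βω(u)=0·0; sum ≡ 0  ⇒  +1.
(a,b)_7: α=-4, u≡5; β=2, v≡4 (mod 7); (5|7)=-1, (4|7)=+1; sign (−1)^0·-1^2·+1^-4 = +1.
(a,b)_11: α=0, u≡10; β=-1, v≡9 (mod 11); (10|11)=-1, (9|11)=+1; sign (−1)^0·-1^-1·+1^0 = -1.
(145, 407 / ℚ) ramifies at {5, 11}: a division algebra.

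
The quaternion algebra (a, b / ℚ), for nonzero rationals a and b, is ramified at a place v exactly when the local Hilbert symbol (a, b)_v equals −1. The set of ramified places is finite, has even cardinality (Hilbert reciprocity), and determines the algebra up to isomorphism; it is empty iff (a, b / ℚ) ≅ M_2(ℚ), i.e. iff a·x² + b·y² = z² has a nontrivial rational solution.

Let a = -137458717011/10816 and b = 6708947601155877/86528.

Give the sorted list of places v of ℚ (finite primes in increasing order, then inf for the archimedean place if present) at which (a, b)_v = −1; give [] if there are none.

[2, 29]

(a, b) ≡ (-22011, 2346) mod (ℚ^×)²; places V = {2, 3, 7, 11, 13, 17, 23, 29, ∞}.
(a,b)_29: α=1, u≡9; β=2, v≡17 (mod 29); (9|29)=+1, (17|29)=-1; sign (−1)^0·+1^2·-1^1 = -1.
(a,b)_17: α=2, u≡2; β=3, v≡9 (mod 17); (2|17)=+1, (9|17)=+1; sign (−1)^0·+1^3·+1^2 = +1.
(a,b)_23: α=1, u≡4; β=1, v≡11 (mod 23); (4|23)=+1, (11|23)=-1; sign (−1)^1·+1^1·-1^1 = +1.
(a,b)_3: α=3, u≡1; β=5, v≡2 (mod 3); (1|3)=+1, (2|3)=-1; sign (−1)^1·+1^5·-1^3 = +1.
(a,b)_7: α=4, u≡2; β=4, v≡1 (mod 7); (2|7)=+1, (1|7)=+1; sign (−1)^0·+1^4·+1^4 = +1.
(a,b)_11: α=1, u≡5; β=2, v≡3 (mod 11); (5|11)=+1, (3|11)=+1; sign (−1)^0·+1^2·+1^1 = +1.
(a,b)_2: α=-6, β=-9; u≡5, v≡5 (mod 8); ε(u)ε(v)=0·0, αω(v)=-6·1, βω(u)=-9·1; sum ≡ 1  ⇒  -1.
(a,b)_∞: sgn(-22011)=−, sgn(2346)=+, so +1.
(a,b)_13: α=-2, u≡5; β=-2, v≡5 (mod 13); (5|13)=-1, (5|13)=-1; sign (−1)^0·-1^-2·-1^-2 = +1.
(-22011, 2346 / ℚ) ramifies at {2, 29}: a division algebra.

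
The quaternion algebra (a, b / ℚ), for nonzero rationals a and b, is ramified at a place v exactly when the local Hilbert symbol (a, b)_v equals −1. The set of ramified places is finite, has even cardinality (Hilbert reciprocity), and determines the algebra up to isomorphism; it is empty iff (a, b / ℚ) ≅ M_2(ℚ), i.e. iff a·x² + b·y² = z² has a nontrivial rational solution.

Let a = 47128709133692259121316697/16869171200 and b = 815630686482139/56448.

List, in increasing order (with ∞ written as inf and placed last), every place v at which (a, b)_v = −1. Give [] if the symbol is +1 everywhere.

[2, 3, 19, 23]

Mod squares: a ≡ 68034, b ≡ 38. Check v ∈ {∞, 2, 3, 5, 7, 11, 13, 17, 19, 23, 29, 41, 47}.
v=41: a=41^-2·(≡3), b=41^0·(≡13) mod 41; (3|41)=-1, (13|41)=-1; (−1)^{-2·0·20}·(-1)^0·(-1)^-2 = +1.
v=47: a=47^2·(≡21), b=47^2·(≡19) mod 47; (21|47)=+1, (19|47)=-1; (−1)^{2·2·23}·(+1)^2·(-1)^2 = +1.
v=13: a=13^2·(≡6), b=13^0·(≡4) mod 13; (6|13)=-1, (4|13)=+1; (−1)^{2·0·6}·(-1)^0·(+1)^2 = +1.
v=3: a=3^1·(≡1), b=3^-2·(≡2) mod 3; (1|3)=+1, (2|3)=-1; (−1)^{1·-2·1}·(+1)^-2·(-1)^1 = -1.
v=29: a=29^3·(≡12), b=29^2·(≡28) mod 29; (12|29)=-1, (28|29)=+1; (−1)^{3·2·14}·(-1)^2·(+1)^3 = +1.
v=∞: 68034 > 0 and 38 > 0  ⇒  (a,b)_∞ = +1.
v=23: a=23^5·(≡20), b=23^2·(≡19) mod 23; (20|23)=-1, (19|23)=-1; (−1)^{5·2·11}·(-1)^2·(-1)^5 = -1.
v=11: a=11^2·(≡7), b=11^2·(≡4) mod 11; (7|11)=-1, (4|11)=+1; (−1)^{2·2·5}·(-1)^2·(+1)^2 = +1.
v=2: v_2(a)=-13, v_2(b)=-7; units ≡ 1, 3 (mod 8); ε·ε+αω+βω = 0·1+-13·1+-7·0 ≡ 1  ⇒  (a,b)_2 = -1.
v=7: a=7^-2·(≡2), b=7^-2·(≡6) mod 7; (2|7)=+1, (6|7)=-1; (−1)^{-2·-2·3}·(+1)^-2·(-1)^-2 = +1.
v=19: a=19^4·(≡12), b=19^3·(≡12) mod 19; (12|19)=-1, (12|19)=-1; (−1)^{4·3·9}·(-1)^3·(-1)^4 = -1.
v=17: a=17^1·(≡12), b=17^0·(≡2) mod 17; (12|17)=-1, (2|17)=+1; (−1)^{1·0·8}·(-1)^0·(+1)^1 = +1.
v=5: a=5^-2·(≡4), b=5^0·(≡3) mod 5; (4|5)=+1, (3|5)=-1; (−1)^{-2·0·2}·(+1)^0·(-1)^-2 = +1.
|Ram(68034, 38)| = 4, even; anisotropic at {2, 3, 19, 23}.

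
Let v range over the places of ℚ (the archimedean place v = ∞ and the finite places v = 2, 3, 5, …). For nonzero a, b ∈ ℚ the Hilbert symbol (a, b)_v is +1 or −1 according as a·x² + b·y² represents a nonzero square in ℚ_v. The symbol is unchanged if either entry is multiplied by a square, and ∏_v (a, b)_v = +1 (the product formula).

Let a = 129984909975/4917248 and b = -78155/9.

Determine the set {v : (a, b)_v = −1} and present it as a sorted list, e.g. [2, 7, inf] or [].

Mod squares: a ≡ 49358, b ≡ -1595. Check v ∈ {∞, 2, 3, 5, 7, 11, 17, 23, 29, 37}.
v=11: a=11^0·(≡5), b=11^1·(≡5) mod 11; (5|11)=+1, (5|11)=+1; (−1)^{0·1·5}·(+1)^1·(+1)^0 = +1.
v=37: a=37^1·(≡32), b=37^0·(≡7) mod 37; (32|37)=-1, (7|37)=+1; (−1)^{1·0·18}·(-1)^0·(+1)^1 = +1.
v=23: a=23^1·(≡11), b=23^0·(≡5) mod 23; (11|23)=-1, (5|23)=-1; (−1)^{1·0·11}·(-1)^0·(-1)^1 = -1.
v=5: a=5^2·(≡3), b=5^1·(≡1) mod 5; (3|5)=-1, (1|5)=+1; (−1)^{2·1·2}·(-1)^1·(+1)^2 = -1.
v=29: a=29^1·(≡20), b=29^1·(≡26) mod 29; (20|29)=+1, (26|29)=-1; (−1)^{1·1·14}·(+1)^1·(-1)^1 = -1.
v=7: a=7^-4·(≡1), b=7^2·(≡4) mod 7; (1|7)=+1, (4|7)=+1; (−1)^{-4·2·3}·(+1)^2·(+1)^-4 = +1.
v=17: a=17^2·(≡11), b=17^0·(≡5) mod 17; (11|17)=-1, (5|17)=-1; (−1)^{2·0·8}·(-1)^0·(-1)^2 = +1.
v=∞: 49358 > 0 and -1595 < 0  ⇒  (a,b)_∞ = +1.
v=2: v_2(a)=-11, v_2(b)=0; units ≡ 7, 5 (mod 8); ε·ε+αω+βω = 1·0+-11·1+0·0 ≡ 1  ⇒  (a,b)_2 = -1.
v=3: a=3^6·(≡2), b=3^-2·(≡1) mod 3; (2|3)=-1, (1|3)=+1; (−1)^{6·-2·1}·(-1)^-2·(+1)^6 = +1.
|Ram(49358, -1595)| = 4, even; anisotropic at {2, 5, 23, 29}.

[2, 5, 23, 29]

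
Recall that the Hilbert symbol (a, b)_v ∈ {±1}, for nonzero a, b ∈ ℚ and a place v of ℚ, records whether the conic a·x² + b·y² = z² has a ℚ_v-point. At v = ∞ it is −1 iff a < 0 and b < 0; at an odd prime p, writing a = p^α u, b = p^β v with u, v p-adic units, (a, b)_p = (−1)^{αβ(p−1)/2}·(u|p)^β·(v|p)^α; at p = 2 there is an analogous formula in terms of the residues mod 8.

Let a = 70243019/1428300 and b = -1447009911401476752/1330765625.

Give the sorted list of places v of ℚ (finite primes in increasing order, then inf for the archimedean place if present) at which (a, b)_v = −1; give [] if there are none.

Mod squares: a ≡ 33, b ≡ -3508673. Check v ∈ {∞, 2, 3, 5, 7, 11, 19, 23, 31, 37}.
v=19: a=19^4·(≡2), b=19^7·(≡3) mod 19; (2|19)=-1, (3|19)=-1; (−1)^{4·7·9}·(-1)^7·(-1)^4 = -1.
v=31: a=31^0·(≡25), b=31^1·(≡22) mod 31; (25|31)=+1, (22|31)=-1; (−1)^{0·1·15}·(+1)^1·(-1)^0 = +1.
v=7: a=7^2·(≡6), b=7^-1·(≡6) mod 7; (6|7)=-1, (6|7)=-1; (−1)^{2·-1·3}·(-1)^-1·(-1)^2 = -1.
v=∞: 33 > 0 and -3508673 < 0  ⇒  (a,b)_∞ = +1.
v=2: v_2(a)=-2, v_2(b)=4; units ≡ 1, 7 (mod 8); ε·ε+αω+βω = 0·1+-2·0+4·0 ≡ 0  ⇒  (a,b)_2 = +1.
v=37: a=37^0·(≡27), b=37^1·(≡20) mod 37; (27|37)=+1, (20|37)=-1; (−1)^{0·1·18}·(+1)^1·(-1)^0 = +1.
v=3: a=3^-3·(≡2), b=3^6·(≡1) mod 3; (2|3)=-1, (1|3)=+1; (−1)^{-3·6·1}·(-1)^6·(+1)^-3 = +1.
v=5: a=5^-2·(≡2), b=5^-6·(≡2) mod 5; (2|5)=-1, (2|5)=-1; (−1)^{-2·-6·2}·(-1)^-6·(-1)^-2 = +1.
v=11: a=11^1·(≡4), b=11^2·(≡10) mod 11; (4|11)=+1, (10|11)=-1; (−1)^{1·2·5}·(+1)^2·(-1)^1 = -1.
v=23: a=23^-2·(≡11), b=23^-3·(≡12) mod 23; (11|23)=-1, (12|23)=+1; (−1)^{-2·-3·11}·(-1)^-3·(+1)^-2 = -1.
Ram(33, -3508673) = {7, 11, 19, 23}; no ℚ_7-point on the conic.

[7, 11, 19, 23]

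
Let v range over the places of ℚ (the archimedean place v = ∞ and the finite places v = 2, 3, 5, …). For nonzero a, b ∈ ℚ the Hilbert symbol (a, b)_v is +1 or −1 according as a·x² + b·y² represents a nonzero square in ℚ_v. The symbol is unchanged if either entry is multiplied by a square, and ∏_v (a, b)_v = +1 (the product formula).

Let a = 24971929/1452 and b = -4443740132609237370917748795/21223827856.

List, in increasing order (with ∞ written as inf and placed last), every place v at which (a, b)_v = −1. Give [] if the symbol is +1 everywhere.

(a, b) ≡ (54723, -9479955) mod (ℚ^×)²; places V = {2, 3, 5, 7, 11, 17, 19, 29, 31, 37, 43, ∞}.
(a,b)_17: α=1, u≡5; β=6, v≡11 (mod 17); (5|17)=-1, (11|17)=-1; sign (−1)^0·-1^6·-1^1 = -1.
(a,b)_37: α=3, u≡26; β=7, v≡3 (mod 37); (26|37)=+1, (3|37)=+1; sign (−1)^0·+1^7·+1^3 = +1.
(a,b)_∞: sgn(54723)=+, sgn(-9479955)=−, so +1.
(a,b)_3: α=-1, u≡1; β=3, v≡2 (mod 3); (1|3)=+1, (2|3)=-1; sign (−1)^1·+1^3·-1^-1 = +1.
(a,b)_29: α=1, u≡2; β=3, v≡22 (mod 29); (2|29)=-1, (22|29)=+1; sign (−1)^0·-1^3·+1^1 = -1.
(a,b)_19: α=0, u≡12; β=1, v≡3 (mod 19); (12|19)=-1, (3|19)=-1; sign (−1)^0·-1^1·-1^0 = -1.
(a,b)_2: α=-2, β=-4; u≡3, v≡5 (mod 8); ε(u)ε(v)=1·0, αω(v)=-2·1, βω(u)=-4·1; sum ≡ 0  ⇒  +1.
(a,b)_5: α=0, u≡2; β=1, v≡1 (mod 5); (2|5)=-1, (1|5)=+1; sign (−1)^0·-1^1·+1^0 = -1.
(a,b)_11: α=-2, u≡4; β=-4, v≡8 (mod 11); (4|11)=+1, (8|11)=-1; sign (−1)^0·+1^-4·-1^-2 = +1.
(a,b)_31: α=0, u≡18; β=1, v≡19 (mod 31); (18|31)=+1, (19|31)=+1; sign (−1)^0·+1^1·+1^0 = +1.
(a,b)_7: α=0, u≡1; β=-2, v≡3 (mod 7); (1|7)=+1, (3|7)=-1; sign (−1)^0·+1^-2·-1^0 = +1.
(a,b)_43: α=0, u≡2; β=-2, v≡21 (mod 43); (2|43)=-1, (21|43)=+1; sign (−1)^0·-1^-2·+1^0 = +1.
Ram(54723, -9479955) = {5, 17, 19, 29}; no ℚ_5-point on the conic.

[5, 17, 19, 29]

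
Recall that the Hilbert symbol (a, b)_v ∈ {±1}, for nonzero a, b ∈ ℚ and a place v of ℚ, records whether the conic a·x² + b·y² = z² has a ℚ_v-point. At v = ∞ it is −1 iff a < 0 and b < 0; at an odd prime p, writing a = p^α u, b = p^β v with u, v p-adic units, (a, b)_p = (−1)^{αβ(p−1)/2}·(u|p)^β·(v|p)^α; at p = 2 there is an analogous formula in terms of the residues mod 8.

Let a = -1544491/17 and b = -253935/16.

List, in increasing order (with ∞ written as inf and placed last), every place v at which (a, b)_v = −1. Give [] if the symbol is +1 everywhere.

[5, 13, 17, inf]

(a, b) ≡ (-155363, -3135) mod (ℚ^×)²; places V = {2, 3, 5, 11, 13, 17, 19, 37, ∞}.
(a,b)_3: α=0, u≡1; β=5, v≡2 (mod 3); (1|3)=+1, (2|3)=-1; sign (−1)^0·+1^5·-1^0 = +1.
(a,b)_2: α=0, β=-4; u≡5, v≡1 (mod 8); ε(u)ε(v)=0·0, αω(v)=0·0, βω(u)=-4·1; sum ≡ 0  ⇒  +1.
(a,b)_13: α=3, u≡3; β=0, v≡11 (mod 13); (3|13)=+1, (11|13)=-1; sign (−1)^0·+1^0·-1^3 = -1.
(a,b)_17: α=-1, u≡10; β=0, v≡6 (mod 17); (10|17)=-1, (6|17)=-1; sign (−1)^0·-1^0·-1^-1 = -1.
(a,b)_19: α=1, u≡13; β=1, v≡9 (mod 19); (13|19)=-1, (9|19)=+1; sign (−1)^1·-1^1·+1^1 = +1.
(a,b)_37: α=1, u≡17; β=0, v≡9 (mod 37); (17|37)=-1, (9|37)=+1; sign (−1)^0·-1^0·+1^1 = +1.
(a,b)_∞: sgn(-155363)=−, sgn(-3135)=−, so -1.
(a,b)_5: α=0, u≡2; β=1, v≡3 (mod 5); (2|5)=-1, (3|5)=-1; sign (−1)^0·-1^1·-1^0 = -1.
(a,b)_11: α=0, u≡5; β=1, v≡3 (mod 11); (5|11)=+1, (3|11)=+1; sign (−1)^0·+1^1·+1^0 = +1.
Ram(-155363, -3135) = {5, 13, 17, ∞}; no ℚ_5-point on the conic.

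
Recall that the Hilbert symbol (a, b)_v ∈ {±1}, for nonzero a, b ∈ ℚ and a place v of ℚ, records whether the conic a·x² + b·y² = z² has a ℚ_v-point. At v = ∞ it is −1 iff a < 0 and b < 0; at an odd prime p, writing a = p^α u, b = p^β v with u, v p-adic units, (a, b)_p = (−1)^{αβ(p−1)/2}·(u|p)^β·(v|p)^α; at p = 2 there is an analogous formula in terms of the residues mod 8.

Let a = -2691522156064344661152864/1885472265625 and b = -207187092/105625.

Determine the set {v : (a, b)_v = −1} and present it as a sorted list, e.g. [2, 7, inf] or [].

[2, 3, 17, 29, 41, inf]

Mod squares: a ≡ -62700726, b ≡ -2397. Check v ∈ {∞, 2, 3, 5, 7, 11, 13, 17, 29, 41, 47}.
v=3: a=3^7·(≡2), b=3^3·(≡2) mod 3; (2|3)=-1, (2|3)=-1; (−1)^{7·3·1}·(-1)^3·(-1)^7 = -1.
v=11: a=11^1·(≡10), b=11^0·(≡3) mod 11; (10|11)=-1, (3|11)=+1; (−1)^{1·0·5}·(-1)^0·(+1)^1 = +1.
v=17: a=17^3·(≡16), b=17^1·(≡7) mod 17; (16|17)=+1, (7|17)=-1; (−1)^{3·1·8}·(+1)^1·(-1)^3 = -1.
v=5: a=5^-8·(≡4), b=5^-4·(≡2) mod 5; (4|5)=+1, (2|5)=-1; (−1)^{-8·-4·2}·(+1)^-4·(-1)^-8 = +1.
v=41: a=41^1·(≡15), b=41^0·(≡15) mod 41; (15|41)=-1, (15|41)=-1; (−1)^{1·0·20}·(-1)^0·(-1)^1 = -1.
v=47: a=47^3·(≡34), b=47^1·(≡11) mod 47; (34|47)=+1, (11|47)=-1; (−1)^{3·1·23}·(+1)^1·(-1)^3 = +1.
v=7: a=7^8·(≡5), b=7^4·(≡2) mod 7; (5|7)=-1, (2|7)=+1; (−1)^{8·4·3}·(-1)^4·(+1)^8 = +1.
v=∞: -62700726 < 0 and -2397 < 0  ⇒  (a,b)_∞ = -1.
v=2: v_2(a)=5, v_2(b)=2; units ≡ 5, 3 (mod 8); ε·ε+αω+βω = 0·1+5·1+2·1 ≡ 1  ⇒  (a,b)_2 = -1.
v=13: a=13^-6·(≡10), b=13^-2·(≡5) mod 13; (10|13)=+1, (5|13)=-1; (−1)^{-6·-2·6}·(+1)^-2·(-1)^-6 = +1.
v=29: a=29^1·(≡5), b=29^0·(≡27) mod 29; (5|29)=+1, (27|29)=-1; (−1)^{1·0·14}·(+1)^0·(-1)^1 = -1.
|Ram(-62700726, -2397)| = 6, even; anisotropic at {2, 3, 17, 29, 41, ∞}.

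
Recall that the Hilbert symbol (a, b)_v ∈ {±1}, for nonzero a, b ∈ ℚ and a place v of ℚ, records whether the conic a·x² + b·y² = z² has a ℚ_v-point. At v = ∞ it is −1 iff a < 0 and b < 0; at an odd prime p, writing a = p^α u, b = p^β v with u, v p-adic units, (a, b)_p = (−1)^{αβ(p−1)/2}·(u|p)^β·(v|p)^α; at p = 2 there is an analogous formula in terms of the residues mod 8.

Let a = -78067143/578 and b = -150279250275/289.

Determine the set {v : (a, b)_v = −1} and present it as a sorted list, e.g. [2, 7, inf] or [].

(a, b) ≡ (-2926, -19) mod (ℚ^×)²; places V = {2, 3, 5, 7, 11, 17, 19, ∞}.
(a,b)_∞: sgn(-2926)=−, sgn(-19)=−, so -1.
(a,b)_17: α=-2, u≡1; β=-2, v≡8 (mod 17); (1|17)=+1, (8|17)=+1; sign (−1)^0·+1^-2·+1^-2 = +1.
(a,b)_5: α=0, u≡4; β=2, v≡1 (mod 5); (4|5)=+1, (1|5)=+1; sign (−1)^0·+1^2·+1^0 = +1.
(a,b)_19: α=1, u≡6; β=1, v≡15 (mod 19); (6|19)=+1, (15|19)=-1; sign (−1)^1·+1^1·-1^1 = +1.
(a,b)_7: α=3, u≡1; β=4, v≡4 (mod 7); (1|7)=+1, (4|7)=+1; sign (−1)^0·+1^4·+1^3 = +1.
(a,b)_11: α=3, u≡9; β=4, v≡4 (mod 11); (9|11)=+1, (4|11)=+1; sign (−1)^0·+1^4·+1^3 = +1.
(a,b)_3: α=2, u≡2; β=2, v≡2 (mod 3); (2|3)=-1, (2|3)=-1; sign (−1)^0·-1^2·-1^2 = +1.
(a,b)_2: α=-1, β=0; u≡1, v≡5 (mod 8); ε(u)ε(v)=0·0, αω(v)=-1·1, βω(u)=0·0; sum ≡ 1  ⇒  -1.
(-2926, -19 / ℚ) ramifies at {2, ∞}: a division algebra.

[2, inf]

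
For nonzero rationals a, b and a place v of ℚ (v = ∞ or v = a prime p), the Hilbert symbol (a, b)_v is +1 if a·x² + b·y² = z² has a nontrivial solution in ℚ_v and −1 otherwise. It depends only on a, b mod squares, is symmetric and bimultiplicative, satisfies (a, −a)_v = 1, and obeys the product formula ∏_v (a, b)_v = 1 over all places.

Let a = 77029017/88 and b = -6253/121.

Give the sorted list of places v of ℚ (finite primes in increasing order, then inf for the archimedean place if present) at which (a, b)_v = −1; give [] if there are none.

[3, 11, 29, 37]

(a, b) ≡ (59334, -37) mod (ℚ^×)²; places V = {2, 3, 11, 13, 29, 31, 37, ∞}.
(a,b)_∞: sgn(59334)=+, sgn(-37)=−, so +1.
(a,b)_37: α=0, u≡22; β=1, v≡9 (mod 37); (22|37)=-1, (9|37)=+1; sign (−1)^0·-1^1·+1^0 = -1.
(a,b)_31: α=1, u≡12; β=0, v≡28 (mod 31); (12|31)=-1, (28|31)=+1; sign (−1)^0·-1^0·+1^1 = +1.
(a,b)_3: α=1, u≡2; β=0, v≡2 (mod 3); (2|3)=-1, (2|3)=-1; sign (−1)^0·-1^0·-1^1 = -1.
(a,b)_29: α=1, u≡5; β=0, v≡8 (mod 29); (5|29)=+1, (8|29)=-1; sign (−1)^0·+1^0·-1^1 = -1.
(a,b)_11: α=-1, u≡4; β=-2, v≡6 (mod 11); (4|11)=+1, (6|11)=-1; sign (−1)^0·+1^-2·-1^-1 = -1.
(a,b)_13: α=4, u≡11; β=2, v≡7 (mod 13); (11|13)=-1, (7|13)=-1; sign (−1)^0·-1^2·-1^4 = +1.
(a,b)_2: α=-3, β=0; u≡3, v≡3 (mod 8); ε(u)ε(v)=1·1, αω(v)=-3·1, βω(u)=0·1; sum ≡ 0  ⇒  +1.
Ram(59334, -37) = {3, 11, 29, 37}; no ℚ_3-point on the conic.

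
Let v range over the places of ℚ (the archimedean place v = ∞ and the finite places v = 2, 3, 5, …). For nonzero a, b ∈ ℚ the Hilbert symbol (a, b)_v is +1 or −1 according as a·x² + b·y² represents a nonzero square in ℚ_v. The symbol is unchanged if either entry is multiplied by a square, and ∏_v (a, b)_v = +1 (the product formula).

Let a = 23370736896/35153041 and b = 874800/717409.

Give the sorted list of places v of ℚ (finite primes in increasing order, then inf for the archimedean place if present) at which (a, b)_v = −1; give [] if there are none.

[3, 19]

(a, b) ≡ (741, 3) mod (ℚ^×)²; places V = {2, 3, 5, 7, 11, 13, 19, ∞}.
(a,b)_2: α=8, β=4; u≡5, v≡3 (mod 8); ε(u)ε(v)=0·1, αω(v)=8·1, βω(u)=4·1; sum ≡ 0  ⇒  +1.
(a,b)_5: α=0, u≡1; β=2, v≡3 (mod 5); (1|5)=+1, (3|5)=-1; sign (−1)^0·+1^2·-1^0 = +1.
(a,b)_19: α=1, u≡7; β=0, v≡3 (mod 19); (7|19)=+1, (3|19)=-1; sign (−1)^0·+1^0·-1^1 = -1.
(a,b)_∞: sgn(741)=+, sgn(3)=+, so +1.
(a,b)_13: α=3, u≡6; β=0, v≡1 (mod 13); (6|13)=-1, (1|13)=+1; sign (−1)^0·-1^0·+1^3 = +1.
(a,b)_11: α=-4, u≡4; β=-4, v≡5 (mod 11); (4|11)=+1, (5|11)=+1; sign (−1)^0·+1^-4·+1^-4 = +1.
(a,b)_7: α=-4, u≡6; β=-2, v≡6 (mod 7); (6|7)=-1, (6|7)=-1; sign (−1)^0·-1^-2·-1^-4 = +1.
(a,b)_3: α=7, u≡1; β=7, v≡1 (mod 3); (1|3)=+1, (1|3)=+1; sign (−1)^1·+1^7·+1^7 = -1.
Ram(741, 3) = {3, 19}; no ℚ_3-point on the conic.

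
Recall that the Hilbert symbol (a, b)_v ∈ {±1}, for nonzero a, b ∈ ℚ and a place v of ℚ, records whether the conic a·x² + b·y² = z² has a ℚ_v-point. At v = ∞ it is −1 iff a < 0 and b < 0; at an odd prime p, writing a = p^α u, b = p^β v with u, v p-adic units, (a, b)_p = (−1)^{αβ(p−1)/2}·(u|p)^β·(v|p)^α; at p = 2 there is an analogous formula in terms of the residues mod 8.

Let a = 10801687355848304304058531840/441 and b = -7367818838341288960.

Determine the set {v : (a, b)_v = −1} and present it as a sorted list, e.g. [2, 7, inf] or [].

[19, 31]

Mod squares: a ≡ 54120265, b ≡ -3212065. Check v ∈ {∞, 2, 3, 5, 7, 11, 17, 19, 23, 31, 47, 53}.
v=∞: 54120265 > 0 and -3212065 < 0  ⇒  (a,b)_∞ = +1.
v=3: a=3^-2·(≡1), b=3^0·(≡2) mod 3; (1|3)=+1, (2|3)=-1; (−1)^{-2·0·1}·(+1)^0·(-1)^-2 = +1.
v=11: a=11^2·(≡5), b=11^0·(≡5) mod 11; (5|11)=+1, (5|11)=+1; (−1)^{2·0·5}·(+1)^0·(+1)^2 = +1.
v=7: a=7^-2·(≡3), b=7^0·(≡4) mod 7; (3|7)=-1, (4|7)=+1; (−1)^{-2·0·3}·(-1)^0·(+1)^-2 = +1.
v=53: a=53^4·(≡49), b=53^3·(≡14) mod 53; (49|53)=+1, (14|53)=-1; (−1)^{4·3·26}·(+1)^3·(-1)^4 = +1.
v=23: a=23^1·(≡11), b=23^1·(≡1) mod 23; (11|23)=-1, (1|23)=+1; (−1)^{1·1·11}·(-1)^1·(+1)^1 = +1.
v=17: a=17^1·(≡12), b=17^1·(≡6) mod 17; (12|17)=-1, (6|17)=-1; (−1)^{1·1·8}·(-1)^1·(-1)^1 = +1.
v=47: a=47^3·(≡9), b=47^2·(≡2) mod 47; (9|47)=+1, (2|47)=+1; (−1)^{3·2·23}·(+1)^2·(+1)^3 = +1.
v=2: v_2(a)=18, v_2(b)=10; units ≡ 1, 7 (mod 8); ε·ε+αω+βω = 0·1+18·0+10·0 ≡ 0  ⇒  (a,b)_2 = +1.
v=19: a=19^3·(≡14), b=19^2·(≡8) mod 19; (14|19)=-1, (8|19)=-1; (−1)^{3·2·9}·(-1)^2·(-1)^3 = -1.
v=31: a=31^1·(≡9), b=31^1·(≡5) mod 31; (9|31)=+1, (5|31)=+1; (−1)^{1·1·15}·(+1)^1·(+1)^1 = -1.
v=5: a=5^1·(≡3), b=5^1·(≡3) mod 5; (3|5)=-1, (3|5)=-1; (−1)^{1·1·2}·(-1)^1·(-1)^1 = +1.
|Ram(54120265, -3212065)| = 2, even; anisotropic at {19, 31}.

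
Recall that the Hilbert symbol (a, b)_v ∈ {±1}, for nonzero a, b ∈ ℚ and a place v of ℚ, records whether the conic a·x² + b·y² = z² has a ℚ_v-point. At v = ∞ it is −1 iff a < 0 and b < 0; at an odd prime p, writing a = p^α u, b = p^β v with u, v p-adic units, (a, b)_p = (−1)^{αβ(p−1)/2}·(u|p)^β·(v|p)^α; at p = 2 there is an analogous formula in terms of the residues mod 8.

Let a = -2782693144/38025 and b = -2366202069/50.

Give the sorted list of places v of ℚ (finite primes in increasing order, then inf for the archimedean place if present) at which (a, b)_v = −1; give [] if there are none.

Mod squares: a ≡ -406, b ≡ -4522. Check v ∈ {∞, 2, 3, 5, 7, 11, 13, 17, 19, 29, 31}.
v=11: a=11^2·(≡3), b=11^2·(≡8) mod 11; (3|11)=+1, (8|11)=-1; (−1)^{2·2·5}·(+1)^2·(-1)^2 = +1.
v=13: a=13^-2·(≡4), b=13^0·(≡5) mod 13; (4|13)=+1, (5|13)=-1; (−1)^{-2·0·6}·(+1)^0·(-1)^-2 = +1.
v=5: a=5^-2·(≡1), b=5^-2·(≡3) mod 5; (1|5)=+1, (3|5)=-1; (−1)^{-2·-2·2}·(+1)^-2·(-1)^-2 = +1.
v=31: a=31^0·(≡18), b=31^2·(≡20) mod 31; (18|31)=+1, (20|31)=+1; (−1)^{0·2·15}·(+1)^2·(+1)^0 = +1.
v=2: v_2(a)=3, v_2(b)=-1; units ≡ 5, 3 (mod 8); ε·ε+αω+βω = 0·1+3·1+-1·1 ≡ 0  ⇒  (a,b)_2 = +1.
v=29: a=29^1·(≡15), b=29^0·(≡21) mod 29; (15|29)=-1, (21|29)=-1; (−1)^{1·0·14}·(-1)^0·(-1)^1 = -1.
v=17: a=17^2·(≡8), b=17^1·(≡7) mod 17; (8|17)=+1, (7|17)=-1; (−1)^{2·1·8}·(+1)^1·(-1)^2 = +1.
v=19: a=19^0·(≡13), b=19^1·(≡1) mod 19; (13|19)=-1, (1|19)=+1; (−1)^{0·1·9}·(-1)^1·(+1)^0 = -1.
v=3: a=3^-2·(≡2), b=3^2·(≡2) mod 3; (2|3)=-1, (2|3)=-1; (−1)^{-2·2·1}·(-1)^2·(-1)^-2 = +1.
v=7: a=7^3·(≡3), b=7^1·(≡6) mod 7; (3|7)=-1, (6|7)=-1; (−1)^{3·1·3}·(-1)^1·(-1)^3 = -1.
v=∞: -406 < 0 and -4522 < 0  ⇒  (a,b)_∞ = -1.
|Ram(-406, -4522)| = 4, even; anisotropic at {7, 19, 29, ∞}.

[7, 19, 29, inf]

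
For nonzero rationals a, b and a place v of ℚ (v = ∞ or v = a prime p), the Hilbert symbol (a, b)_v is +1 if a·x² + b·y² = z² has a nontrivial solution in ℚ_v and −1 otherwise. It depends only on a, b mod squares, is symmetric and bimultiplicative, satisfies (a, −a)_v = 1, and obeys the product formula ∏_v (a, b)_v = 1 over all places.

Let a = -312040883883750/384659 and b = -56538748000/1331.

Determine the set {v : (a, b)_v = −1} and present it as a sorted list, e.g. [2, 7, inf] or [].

[2, inf]

Mod squares: a ≡ -66, b ≡ -770. Check v ∈ {∞, 2, 3, 5, 7, 11, 17, 29}.
v=7: a=7^6·(≡1), b=7^5·(≡4) mod 7; (1|7)=+1, (4|7)=+1; (−1)^{6·5·3}·(+1)^5·(+1)^6 = +1.
v=11: a=11^-3·(≡4), b=11^-3·(≡2) mod 11; (4|11)=+1, (2|11)=-1; (−1)^{-3·-3·5}·(+1)^-3·(-1)^-3 = +1.
v=2: v_2(a)=1, v_2(b)=5; units ≡ 7, 7 (mod 8); ε·ε+αω+βω = 1·1+1·0+5·0 ≡ 1  ⇒  (a,b)_2 = -1.
v=29: a=29^4·(≡12), b=29^2·(≡28) mod 29; (12|29)=-1, (28|29)=+1; (−1)^{4·2·14}·(-1)^2·(+1)^4 = +1.
v=∞: -66 < 0 and -770 < 0  ⇒  (a,b)_∞ = -1.
v=3: a=3^1·(≡2), b=3^0·(≡1) mod 3; (2|3)=-1, (1|3)=+1; (−1)^{1·0·1}·(-1)^0·(+1)^1 = +1.
v=5: a=5^4·(≡4), b=5^3·(≡1) mod 5; (4|5)=+1, (1|5)=+1; (−1)^{4·3·2}·(+1)^3·(+1)^4 = +1.
v=17: a=17^-2·(≡4), b=17^0·(≡14) mod 17; (4|17)=+1, (14|17)=-1; (−1)^{-2·0·8}·(+1)^0·(-1)^-2 = +1.
(-66, -770 / ℚ) ramifies at {2, ∞}: a division algebra.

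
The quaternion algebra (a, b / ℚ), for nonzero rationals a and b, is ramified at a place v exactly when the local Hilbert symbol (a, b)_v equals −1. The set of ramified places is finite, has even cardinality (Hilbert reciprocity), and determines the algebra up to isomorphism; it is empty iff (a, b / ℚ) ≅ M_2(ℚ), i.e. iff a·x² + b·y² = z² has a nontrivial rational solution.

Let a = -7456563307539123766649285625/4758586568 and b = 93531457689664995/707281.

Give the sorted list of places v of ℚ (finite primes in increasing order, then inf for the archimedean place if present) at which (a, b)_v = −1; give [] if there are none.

Mod squares: a ≡ -34034, b ≡ 195. Check v ∈ {∞, 2, 3, 5, 7, 11, 13, 17, 29, 31}.
v=29: a=29^-6·(≡3), b=29^-4·(≡10) mod 29; (3|29)=-1, (10|29)=-1; (−1)^{-6·-4·14}·(-1)^-4·(-1)^-6 = +1.
v=3: a=3^6·(≡1), b=3^5·(≡2) mod 3; (1|3)=+1, (2|3)=-1; (−1)^{6·5·1}·(+1)^5·(-1)^6 = +1.
v=∞: -34034 < 0 and 195 > 0  ⇒  (a,b)_∞ = +1.
v=5: a=5^4·(≡1), b=5^1·(≡4) mod 5; (1|5)=+1, (4|5)=+1; (−1)^{4·1·2}·(+1)^1·(+1)^4 = +1.
v=11: a=11^5·(≡2), b=11^4·(≡8) mod 11; (2|11)=-1, (8|11)=-1; (−1)^{5·4·5}·(-1)^4·(-1)^5 = -1.
v=7: a=7^3·(≡6), b=7^2·(≡3) mod 7; (6|7)=-1, (3|7)=-1; (−1)^{3·2·3}·(-1)^2·(-1)^3 = -1.
v=2: v_2(a)=-3, v_2(b)=0; units ≡ 7, 3 (mod 8); ε·ε+αω+βω = 1·1+-3·1+0·0 ≡ 0  ⇒  (a,b)_2 = +1.
v=31: a=31^2·(≡9), b=31^0·(≡18) mod 31; (9|31)=+1, (18|31)=+1; (−1)^{2·0·15}·(+1)^0·(+1)^2 = +1.
v=17: a=17^3·(≡4), b=17^2·(≡4) mod 17; (4|17)=+1, (4|17)=+1; (−1)^{3·2·8}·(+1)^2·(+1)^3 = +1.
v=13: a=13^7·(≡7), b=13^5·(≡11) mod 13; (7|13)=-1, (11|13)=-1; (−1)^{7·5·6}·(-1)^5·(-1)^7 = +1.
Ram(-34034, 195) = {7, 11}; no ℚ_7-point on the conic.

[7, 11]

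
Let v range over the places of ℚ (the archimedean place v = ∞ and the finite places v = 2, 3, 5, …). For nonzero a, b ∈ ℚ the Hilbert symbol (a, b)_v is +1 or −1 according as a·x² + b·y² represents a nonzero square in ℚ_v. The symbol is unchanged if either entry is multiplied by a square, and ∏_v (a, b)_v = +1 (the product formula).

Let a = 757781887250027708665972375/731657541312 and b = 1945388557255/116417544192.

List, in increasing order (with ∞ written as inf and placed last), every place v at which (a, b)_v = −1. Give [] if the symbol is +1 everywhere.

(a, b) ≡ (347565, 165) mod (ℚ^×)²; places V = {2, 3, 5, 7, 11, 13, 17, 19, 23, 29, 37, 47, ∞}.
(a,b)_47: α=1, u≡25; β=0, v≡25 (mod 47); (25|47)=+1, (25|47)=+1; sign (−1)^0·+1^0·+1^1 = +1.
(a,b)_∞: sgn(347565)=+, sgn(165)=+, so +1.
(a,b)_7: α=2, u≡1; β=0, v≡2 (mod 7); (1|7)=+1, (2|7)=+1; sign (−1)^0·+1^0·+1^2 = +1.
(a,b)_17: α=7, u≡10; β=2, v≡7 (mod 17); (10|17)=-1, (7|17)=-1; sign (−1)^0·-1^2·-1^7 = -1.
(a,b)_11: α=4, u≡5; β=1, v≡9 (mod 11); (5|11)=+1, (9|11)=+1; sign (−1)^0·+1^1·+1^4 = +1.
(a,b)_37: α=0, u≡8; β=2, v≡18 (mod 37); (8|37)=-1, (18|37)=-1; sign (−1)^0·-1^2·-1^0 = +1.
(a,b)_2: α=-6, β=-14; u≡5, v≡5 (mod 8); ε(u)ε(v)=0·0, αω(v)=-6·1, βω(u)=-14·1; sum ≡ 0  ⇒  +1.
(a,b)_23: α=2, u≡6; β=2, v≡2 (mod 23); (6|23)=+1, (2|23)=+1; sign (−1)^0·+1^2·+1^2 = +1.
(a,b)_5: α=3, u≡2; β=1, v≡3 (mod 5); (2|5)=-1, (3|5)=-1; sign (−1)^0·-1^1·-1^3 = +1.
(a,b)_13: α=4, u≡4; β=2, v≡12 (mod 13); (4|13)=+1, (12|13)=+1; sign (−1)^0·+1^2·+1^4 = +1.
(a,b)_3: α=-5, u≡1; β=-9, v≡1 (mod 3); (1|3)=+1, (1|3)=+1; sign (−1)^1·+1^-9·+1^-5 = -1.
(a,b)_19: α=-6, u≡11; β=-2, v≡8 (mod 19); (11|19)=+1, (8|19)=-1; sign (−1)^0·+1^-2·-1^-6 = +1.
(a,b)_29: α=1, u≡18; β=0, v≡9 (mod 29); (18|29)=-1, (9|29)=+1; sign (−1)^0·-1^0·+1^1 = +1.
Ram(347565, 165) = {3, 17}; no ℚ_3-point on the conic.

[3, 17]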